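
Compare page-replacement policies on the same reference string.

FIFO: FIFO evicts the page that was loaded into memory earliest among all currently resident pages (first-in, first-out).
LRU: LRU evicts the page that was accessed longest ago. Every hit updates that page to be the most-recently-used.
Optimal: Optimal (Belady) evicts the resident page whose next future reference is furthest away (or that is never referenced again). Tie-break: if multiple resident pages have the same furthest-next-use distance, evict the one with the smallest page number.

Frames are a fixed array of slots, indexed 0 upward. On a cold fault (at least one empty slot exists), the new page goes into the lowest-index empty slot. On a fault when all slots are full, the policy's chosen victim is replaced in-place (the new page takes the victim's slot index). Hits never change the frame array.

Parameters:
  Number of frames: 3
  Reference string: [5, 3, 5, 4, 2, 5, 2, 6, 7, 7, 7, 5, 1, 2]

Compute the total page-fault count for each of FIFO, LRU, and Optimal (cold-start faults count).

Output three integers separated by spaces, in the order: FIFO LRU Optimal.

Answer: 9 9 7

Derivation:
--- FIFO ---
  step 0: ref 5 -> FAULT, frames=[5,-,-] (faults so far: 1)
  step 1: ref 3 -> FAULT, frames=[5,3,-] (faults so far: 2)
  step 2: ref 5 -> HIT, frames=[5,3,-] (faults so far: 2)
  step 3: ref 4 -> FAULT, frames=[5,3,4] (faults so far: 3)
  step 4: ref 2 -> FAULT, evict 5, frames=[2,3,4] (faults so far: 4)
  step 5: ref 5 -> FAULT, evict 3, frames=[2,5,4] (faults so far: 5)
  step 6: ref 2 -> HIT, frames=[2,5,4] (faults so far: 5)
  step 7: ref 6 -> FAULT, evict 4, frames=[2,5,6] (faults so far: 6)
  step 8: ref 7 -> FAULT, evict 2, frames=[7,5,6] (faults so far: 7)
  step 9: ref 7 -> HIT, frames=[7,5,6] (faults so far: 7)
  step 10: ref 7 -> HIT, frames=[7,5,6] (faults so far: 7)
  step 11: ref 5 -> HIT, frames=[7,5,6] (faults so far: 7)
  step 12: ref 1 -> FAULT, evict 5, frames=[7,1,6] (faults so far: 8)
  step 13: ref 2 -> FAULT, evict 6, frames=[7,1,2] (faults so far: 9)
  FIFO total faults: 9
--- LRU ---
  step 0: ref 5 -> FAULT, frames=[5,-,-] (faults so far: 1)
  step 1: ref 3 -> FAULT, frames=[5,3,-] (faults so far: 2)
  step 2: ref 5 -> HIT, frames=[5,3,-] (faults so far: 2)
  step 3: ref 4 -> FAULT, frames=[5,3,4] (faults so far: 3)
  step 4: ref 2 -> FAULT, evict 3, frames=[5,2,4] (faults so far: 4)
  step 5: ref 5 -> HIT, frames=[5,2,4] (faults so far: 4)
  step 6: ref 2 -> HIT, frames=[5,2,4] (faults so far: 4)
  step 7: ref 6 -> FAULT, evict 4, frames=[5,2,6] (faults so far: 5)
  step 8: ref 7 -> FAULT, evict 5, frames=[7,2,6] (faults so far: 6)
  step 9: ref 7 -> HIT, frames=[7,2,6] (faults so far: 6)
  step 10: ref 7 -> HIT, frames=[7,2,6] (faults so far: 6)
  step 11: ref 5 -> FAULT, evict 2, frames=[7,5,6] (faults so far: 7)
  step 12: ref 1 -> FAULT, evict 6, frames=[7,5,1] (faults so far: 8)
  step 13: ref 2 -> FAULT, evict 7, frames=[2,5,1] (faults so far: 9)
  LRU total faults: 9
--- Optimal ---
  step 0: ref 5 -> FAULT, frames=[5,-,-] (faults so far: 1)
  step 1: ref 3 -> FAULT, frames=[5,3,-] (faults so far: 2)
  step 2: ref 5 -> HIT, frames=[5,3,-] (faults so far: 2)
  step 3: ref 4 -> FAULT, frames=[5,3,4] (faults so far: 3)
  step 4: ref 2 -> FAULT, evict 3, frames=[5,2,4] (faults so far: 4)
  step 5: ref 5 -> HIT, frames=[5,2,4] (faults so far: 4)
  step 6: ref 2 -> HIT, frames=[5,2,4] (faults so far: 4)
  step 7: ref 6 -> FAULT, evict 4, frames=[5,2,6] (faults so far: 5)
  step 8: ref 7 -> FAULT, evict 6, frames=[5,2,7] (faults so far: 6)
  step 9: ref 7 -> HIT, frames=[5,2,7] (faults so far: 6)
  step 10: ref 7 -> HIT, frames=[5,2,7] (faults so far: 6)
  step 11: ref 5 -> HIT, frames=[5,2,7] (faults so far: 6)
  step 12: ref 1 -> FAULT, evict 5, frames=[1,2,7] (faults so far: 7)
  step 13: ref 2 -> HIT, frames=[1,2,7] (faults so far: 7)
  Optimal total faults: 7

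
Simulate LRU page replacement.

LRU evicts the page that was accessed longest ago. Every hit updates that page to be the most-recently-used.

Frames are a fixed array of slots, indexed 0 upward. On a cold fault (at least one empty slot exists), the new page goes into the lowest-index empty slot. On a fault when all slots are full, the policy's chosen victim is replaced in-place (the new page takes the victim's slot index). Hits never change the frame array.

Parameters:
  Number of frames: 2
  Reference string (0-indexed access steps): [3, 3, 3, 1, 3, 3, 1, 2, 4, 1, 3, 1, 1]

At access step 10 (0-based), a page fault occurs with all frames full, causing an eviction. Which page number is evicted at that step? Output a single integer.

Answer: 4

Derivation:
Step 0: ref 3 -> FAULT, frames=[3,-]
Step 1: ref 3 -> HIT, frames=[3,-]
Step 2: ref 3 -> HIT, frames=[3,-]
Step 3: ref 1 -> FAULT, frames=[3,1]
Step 4: ref 3 -> HIT, frames=[3,1]
Step 5: ref 3 -> HIT, frames=[3,1]
Step 6: ref 1 -> HIT, frames=[3,1]
Step 7: ref 2 -> FAULT, evict 3, frames=[2,1]
Step 8: ref 4 -> FAULT, evict 1, frames=[2,4]
Step 9: ref 1 -> FAULT, evict 2, frames=[1,4]
Step 10: ref 3 -> FAULT, evict 4, frames=[1,3]
At step 10: evicted page 4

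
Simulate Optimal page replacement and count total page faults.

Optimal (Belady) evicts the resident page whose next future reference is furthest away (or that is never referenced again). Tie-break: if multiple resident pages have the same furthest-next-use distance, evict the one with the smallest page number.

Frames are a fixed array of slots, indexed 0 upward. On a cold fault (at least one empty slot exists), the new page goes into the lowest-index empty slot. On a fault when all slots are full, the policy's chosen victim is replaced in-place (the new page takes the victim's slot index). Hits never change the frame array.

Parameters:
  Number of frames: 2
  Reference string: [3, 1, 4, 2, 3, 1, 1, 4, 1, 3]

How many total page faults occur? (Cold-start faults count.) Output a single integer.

Step 0: ref 3 → FAULT, frames=[3,-]
Step 1: ref 1 → FAULT, frames=[3,1]
Step 2: ref 4 → FAULT (evict 1), frames=[3,4]
Step 3: ref 2 → FAULT (evict 4), frames=[3,2]
Step 4: ref 3 → HIT, frames=[3,2]
Step 5: ref 1 → FAULT (evict 2), frames=[3,1]
Step 6: ref 1 → HIT, frames=[3,1]
Step 7: ref 4 → FAULT (evict 3), frames=[4,1]
Step 8: ref 1 → HIT, frames=[4,1]
Step 9: ref 3 → FAULT (evict 1), frames=[4,3]
Total faults: 7

Answer: 7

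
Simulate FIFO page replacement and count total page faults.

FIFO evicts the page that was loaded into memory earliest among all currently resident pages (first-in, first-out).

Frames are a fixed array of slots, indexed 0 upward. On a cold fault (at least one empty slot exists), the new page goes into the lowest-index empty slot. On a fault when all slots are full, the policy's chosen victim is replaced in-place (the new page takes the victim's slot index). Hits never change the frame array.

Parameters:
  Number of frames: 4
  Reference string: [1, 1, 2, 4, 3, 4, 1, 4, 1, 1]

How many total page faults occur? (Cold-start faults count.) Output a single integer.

Step 0: ref 1 → FAULT, frames=[1,-,-,-]
Step 1: ref 1 → HIT, frames=[1,-,-,-]
Step 2: ref 2 → FAULT, frames=[1,2,-,-]
Step 3: ref 4 → FAULT, frames=[1,2,4,-]
Step 4: ref 3 → FAULT, frames=[1,2,4,3]
Step 5: ref 4 → HIT, frames=[1,2,4,3]
Step 6: ref 1 → HIT, frames=[1,2,4,3]
Step 7: ref 4 → HIT, frames=[1,2,4,3]
Step 8: ref 1 → HIT, frames=[1,2,4,3]
Step 9: ref 1 → HIT, frames=[1,2,4,3]
Total faults: 4

Answer: 4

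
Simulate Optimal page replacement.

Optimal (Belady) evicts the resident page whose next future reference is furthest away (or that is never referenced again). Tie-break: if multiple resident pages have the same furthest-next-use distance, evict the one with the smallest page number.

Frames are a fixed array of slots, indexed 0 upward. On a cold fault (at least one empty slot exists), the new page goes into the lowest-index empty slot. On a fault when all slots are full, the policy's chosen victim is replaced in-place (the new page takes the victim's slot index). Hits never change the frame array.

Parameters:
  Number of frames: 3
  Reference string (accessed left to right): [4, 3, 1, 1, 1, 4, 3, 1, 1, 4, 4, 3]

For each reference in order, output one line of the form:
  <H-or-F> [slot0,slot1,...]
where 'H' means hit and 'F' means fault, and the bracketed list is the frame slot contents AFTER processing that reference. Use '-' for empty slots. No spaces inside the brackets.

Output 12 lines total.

F [4,-,-]
F [4,3,-]
F [4,3,1]
H [4,3,1]
H [4,3,1]
H [4,3,1]
H [4,3,1]
H [4,3,1]
H [4,3,1]
H [4,3,1]
H [4,3,1]
H [4,3,1]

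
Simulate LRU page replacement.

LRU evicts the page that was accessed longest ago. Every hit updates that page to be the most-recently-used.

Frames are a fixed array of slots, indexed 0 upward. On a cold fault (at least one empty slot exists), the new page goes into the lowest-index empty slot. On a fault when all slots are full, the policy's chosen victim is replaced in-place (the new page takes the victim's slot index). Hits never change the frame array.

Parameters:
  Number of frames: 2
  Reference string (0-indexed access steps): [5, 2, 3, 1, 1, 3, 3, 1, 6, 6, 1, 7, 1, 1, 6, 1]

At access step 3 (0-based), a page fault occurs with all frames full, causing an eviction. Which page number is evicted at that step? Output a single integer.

Step 0: ref 5 -> FAULT, frames=[5,-]
Step 1: ref 2 -> FAULT, frames=[5,2]
Step 2: ref 3 -> FAULT, evict 5, frames=[3,2]
Step 3: ref 1 -> FAULT, evict 2, frames=[3,1]
At step 3: evicted page 2

Answer: 2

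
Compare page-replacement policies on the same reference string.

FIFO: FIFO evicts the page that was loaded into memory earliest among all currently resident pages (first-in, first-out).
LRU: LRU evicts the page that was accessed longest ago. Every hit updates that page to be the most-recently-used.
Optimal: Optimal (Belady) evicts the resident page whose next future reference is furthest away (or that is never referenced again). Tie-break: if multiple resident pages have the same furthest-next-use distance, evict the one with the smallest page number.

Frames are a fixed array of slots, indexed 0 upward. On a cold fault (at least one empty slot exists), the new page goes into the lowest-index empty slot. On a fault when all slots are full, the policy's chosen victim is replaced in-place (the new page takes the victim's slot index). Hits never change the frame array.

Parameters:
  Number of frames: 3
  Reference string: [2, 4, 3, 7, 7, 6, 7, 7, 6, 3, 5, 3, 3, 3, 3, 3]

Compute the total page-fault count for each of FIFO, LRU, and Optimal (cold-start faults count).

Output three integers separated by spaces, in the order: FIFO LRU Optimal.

Answer: 7 6 6

Derivation:
--- FIFO ---
  step 0: ref 2 -> FAULT, frames=[2,-,-] (faults so far: 1)
  step 1: ref 4 -> FAULT, frames=[2,4,-] (faults so far: 2)
  step 2: ref 3 -> FAULT, frames=[2,4,3] (faults so far: 3)
  step 3: ref 7 -> FAULT, evict 2, frames=[7,4,3] (faults so far: 4)
  step 4: ref 7 -> HIT, frames=[7,4,3] (faults so far: 4)
  step 5: ref 6 -> FAULT, evict 4, frames=[7,6,3] (faults so far: 5)
  step 6: ref 7 -> HIT, frames=[7,6,3] (faults so far: 5)
  step 7: ref 7 -> HIT, frames=[7,6,3] (faults so far: 5)
  step 8: ref 6 -> HIT, frames=[7,6,3] (faults so far: 5)
  step 9: ref 3 -> HIT, frames=[7,6,3] (faults so far: 5)
  step 10: ref 5 -> FAULT, evict 3, frames=[7,6,5] (faults so far: 6)
  step 11: ref 3 -> FAULT, evict 7, frames=[3,6,5] (faults so far: 7)
  step 12: ref 3 -> HIT, frames=[3,6,5] (faults so far: 7)
  step 13: ref 3 -> HIT, frames=[3,6,5] (faults so far: 7)
  step 14: ref 3 -> HIT, frames=[3,6,5] (faults so far: 7)
  step 15: ref 3 -> HIT, frames=[3,6,5] (faults so far: 7)
  FIFO total faults: 7
--- LRU ---
  step 0: ref 2 -> FAULT, frames=[2,-,-] (faults so far: 1)
  step 1: ref 4 -> FAULT, frames=[2,4,-] (faults so far: 2)
  step 2: ref 3 -> FAULT, frames=[2,4,3] (faults so far: 3)
  step 3: ref 7 -> FAULT, evict 2, frames=[7,4,3] (faults so far: 4)
  step 4: ref 7 -> HIT, frames=[7,4,3] (faults so far: 4)
  step 5: ref 6 -> FAULT, evict 4, frames=[7,6,3] (faults so far: 5)
  step 6: ref 7 -> HIT, frames=[7,6,3] (faults so far: 5)
  step 7: ref 7 -> HIT, frames=[7,6,3] (faults so far: 5)
  step 8: ref 6 -> HIT, frames=[7,6,3] (faults so far: 5)
  step 9: ref 3 -> HIT, frames=[7,6,3] (faults so far: 5)
  step 10: ref 5 -> FAULT, evict 7, frames=[5,6,3] (faults so far: 6)
  step 11: ref 3 -> HIT, frames=[5,6,3] (faults so far: 6)
  step 12: ref 3 -> HIT, frames=[5,6,3] (faults so far: 6)
  step 13: ref 3 -> HIT, frames=[5,6,3] (faults so far: 6)
  step 14: ref 3 -> HIT, frames=[5,6,3] (faults so far: 6)
  step 15: ref 3 -> HIT, frames=[5,6,3] (faults so far: 6)
  LRU total faults: 6
--- Optimal ---
  step 0: ref 2 -> FAULT, frames=[2,-,-] (faults so far: 1)
  step 1: ref 4 -> FAULT, frames=[2,4,-] (faults so far: 2)
  step 2: ref 3 -> FAULT, frames=[2,4,3] (faults so far: 3)
  step 3: ref 7 -> FAULT, evict 2, frames=[7,4,3] (faults so far: 4)
  step 4: ref 7 -> HIT, frames=[7,4,3] (faults so far: 4)
  step 5: ref 6 -> FAULT, evict 4, frames=[7,6,3] (faults so far: 5)
  step 6: ref 7 -> HIT, frames=[7,6,3] (faults so far: 5)
  step 7: ref 7 -> HIT, frames=[7,6,3] (faults so far: 5)
  step 8: ref 6 -> HIT, frames=[7,6,3] (faults so far: 5)
  step 9: ref 3 -> HIT, frames=[7,6,3] (faults so far: 5)
  step 10: ref 5 -> FAULT, evict 6, frames=[7,5,3] (faults so far: 6)
  step 11: ref 3 -> HIT, frames=[7,5,3] (faults so far: 6)
  step 12: ref 3 -> HIT, frames=[7,5,3] (faults so far: 6)
  step 13: ref 3 -> HIT, frames=[7,5,3] (faults so far: 6)
  step 14: ref 3 -> HIT, frames=[7,5,3] (faults so far: 6)
  step 15: ref 3 -> HIT, frames=[7,5,3] (faults so far: 6)
  Optimal total faults: 6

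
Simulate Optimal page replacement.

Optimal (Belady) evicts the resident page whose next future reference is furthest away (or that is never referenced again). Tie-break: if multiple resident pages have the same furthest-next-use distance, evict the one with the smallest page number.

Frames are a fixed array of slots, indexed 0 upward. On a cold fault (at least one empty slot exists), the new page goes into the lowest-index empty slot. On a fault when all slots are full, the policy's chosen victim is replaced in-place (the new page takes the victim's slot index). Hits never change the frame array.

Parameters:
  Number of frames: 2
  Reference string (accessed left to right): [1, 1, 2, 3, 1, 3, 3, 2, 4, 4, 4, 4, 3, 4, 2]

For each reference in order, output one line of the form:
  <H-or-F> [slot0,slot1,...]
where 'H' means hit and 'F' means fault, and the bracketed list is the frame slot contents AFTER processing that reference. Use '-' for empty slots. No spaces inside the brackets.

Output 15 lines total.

F [1,-]
H [1,-]
F [1,2]
F [1,3]
H [1,3]
H [1,3]
H [1,3]
F [2,3]
F [4,3]
H [4,3]
H [4,3]
H [4,3]
H [4,3]
H [4,3]
F [4,2]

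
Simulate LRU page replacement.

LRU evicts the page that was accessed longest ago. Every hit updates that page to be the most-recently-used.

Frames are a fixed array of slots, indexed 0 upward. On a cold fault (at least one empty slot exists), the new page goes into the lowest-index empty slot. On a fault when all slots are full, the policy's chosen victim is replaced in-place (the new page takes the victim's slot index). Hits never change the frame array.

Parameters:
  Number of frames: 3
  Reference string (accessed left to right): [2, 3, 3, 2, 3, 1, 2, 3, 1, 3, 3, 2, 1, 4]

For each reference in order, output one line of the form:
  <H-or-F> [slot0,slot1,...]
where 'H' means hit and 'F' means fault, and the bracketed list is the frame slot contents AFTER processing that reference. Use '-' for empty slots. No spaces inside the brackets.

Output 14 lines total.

F [2,-,-]
F [2,3,-]
H [2,3,-]
H [2,3,-]
H [2,3,-]
F [2,3,1]
H [2,3,1]
H [2,3,1]
H [2,3,1]
H [2,3,1]
H [2,3,1]
H [2,3,1]
H [2,3,1]
F [2,4,1]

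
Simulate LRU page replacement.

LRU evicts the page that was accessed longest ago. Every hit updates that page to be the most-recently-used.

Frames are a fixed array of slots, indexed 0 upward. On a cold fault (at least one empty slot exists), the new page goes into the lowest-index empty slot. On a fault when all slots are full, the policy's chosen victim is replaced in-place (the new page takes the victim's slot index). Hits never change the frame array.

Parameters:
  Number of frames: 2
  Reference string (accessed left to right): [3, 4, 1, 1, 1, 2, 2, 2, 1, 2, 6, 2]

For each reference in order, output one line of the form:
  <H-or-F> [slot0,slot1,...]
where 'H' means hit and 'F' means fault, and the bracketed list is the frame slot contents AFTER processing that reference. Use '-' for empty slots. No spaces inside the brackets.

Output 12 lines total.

F [3,-]
F [3,4]
F [1,4]
H [1,4]
H [1,4]
F [1,2]
H [1,2]
H [1,2]
H [1,2]
H [1,2]
F [6,2]
H [6,2]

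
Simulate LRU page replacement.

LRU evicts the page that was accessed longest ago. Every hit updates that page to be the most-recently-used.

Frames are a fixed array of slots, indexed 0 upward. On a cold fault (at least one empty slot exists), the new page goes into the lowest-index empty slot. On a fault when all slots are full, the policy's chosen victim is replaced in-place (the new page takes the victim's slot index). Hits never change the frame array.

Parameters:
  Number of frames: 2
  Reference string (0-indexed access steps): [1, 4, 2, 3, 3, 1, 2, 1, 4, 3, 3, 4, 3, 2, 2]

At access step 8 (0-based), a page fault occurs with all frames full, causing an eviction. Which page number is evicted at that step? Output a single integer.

Step 0: ref 1 -> FAULT, frames=[1,-]
Step 1: ref 4 -> FAULT, frames=[1,4]
Step 2: ref 2 -> FAULT, evict 1, frames=[2,4]
Step 3: ref 3 -> FAULT, evict 4, frames=[2,3]
Step 4: ref 3 -> HIT, frames=[2,3]
Step 5: ref 1 -> FAULT, evict 2, frames=[1,3]
Step 6: ref 2 -> FAULT, evict 3, frames=[1,2]
Step 7: ref 1 -> HIT, frames=[1,2]
Step 8: ref 4 -> FAULT, evict 2, frames=[1,4]
At step 8: evicted page 2

Answer: 2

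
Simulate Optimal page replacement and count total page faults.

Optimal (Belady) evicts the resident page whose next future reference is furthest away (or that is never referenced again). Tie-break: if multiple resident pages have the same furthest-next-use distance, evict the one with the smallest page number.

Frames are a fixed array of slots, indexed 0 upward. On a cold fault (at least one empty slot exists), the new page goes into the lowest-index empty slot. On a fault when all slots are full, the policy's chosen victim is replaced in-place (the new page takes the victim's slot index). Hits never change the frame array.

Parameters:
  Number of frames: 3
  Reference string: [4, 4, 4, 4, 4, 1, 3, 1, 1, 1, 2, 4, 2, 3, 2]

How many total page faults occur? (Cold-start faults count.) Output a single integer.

Answer: 4

Derivation:
Step 0: ref 4 → FAULT, frames=[4,-,-]
Step 1: ref 4 → HIT, frames=[4,-,-]
Step 2: ref 4 → HIT, frames=[4,-,-]
Step 3: ref 4 → HIT, frames=[4,-,-]
Step 4: ref 4 → HIT, frames=[4,-,-]
Step 5: ref 1 → FAULT, frames=[4,1,-]
Step 6: ref 3 → FAULT, frames=[4,1,3]
Step 7: ref 1 → HIT, frames=[4,1,3]
Step 8: ref 1 → HIT, frames=[4,1,3]
Step 9: ref 1 → HIT, frames=[4,1,3]
Step 10: ref 2 → FAULT (evict 1), frames=[4,2,3]
Step 11: ref 4 → HIT, frames=[4,2,3]
Step 12: ref 2 → HIT, frames=[4,2,3]
Step 13: ref 3 → HIT, frames=[4,2,3]
Step 14: ref 2 → HIT, frames=[4,2,3]
Total faults: 4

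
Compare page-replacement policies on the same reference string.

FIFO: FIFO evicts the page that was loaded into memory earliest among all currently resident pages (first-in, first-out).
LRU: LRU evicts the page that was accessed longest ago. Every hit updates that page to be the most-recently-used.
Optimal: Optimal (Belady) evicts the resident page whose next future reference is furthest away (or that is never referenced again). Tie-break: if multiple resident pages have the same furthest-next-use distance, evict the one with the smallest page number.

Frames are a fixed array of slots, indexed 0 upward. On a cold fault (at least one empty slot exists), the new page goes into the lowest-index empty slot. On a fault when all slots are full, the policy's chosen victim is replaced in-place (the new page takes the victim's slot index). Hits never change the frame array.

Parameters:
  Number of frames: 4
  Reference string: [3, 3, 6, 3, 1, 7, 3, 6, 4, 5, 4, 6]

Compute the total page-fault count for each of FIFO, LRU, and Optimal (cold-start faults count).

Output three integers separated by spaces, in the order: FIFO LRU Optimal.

--- FIFO ---
  step 0: ref 3 -> FAULT, frames=[3,-,-,-] (faults so far: 1)
  step 1: ref 3 -> HIT, frames=[3,-,-,-] (faults so far: 1)
  step 2: ref 6 -> FAULT, frames=[3,6,-,-] (faults so far: 2)
  step 3: ref 3 -> HIT, frames=[3,6,-,-] (faults so far: 2)
  step 4: ref 1 -> FAULT, frames=[3,6,1,-] (faults so far: 3)
  step 5: ref 7 -> FAULT, frames=[3,6,1,7] (faults so far: 4)
  step 6: ref 3 -> HIT, frames=[3,6,1,7] (faults so far: 4)
  step 7: ref 6 -> HIT, frames=[3,6,1,7] (faults so far: 4)
  step 8: ref 4 -> FAULT, evict 3, frames=[4,6,1,7] (faults so far: 5)
  step 9: ref 5 -> FAULT, evict 6, frames=[4,5,1,7] (faults so far: 6)
  step 10: ref 4 -> HIT, frames=[4,5,1,7] (faults so far: 6)
  step 11: ref 6 -> FAULT, evict 1, frames=[4,5,6,7] (faults so far: 7)
  FIFO total faults: 7
--- LRU ---
  step 0: ref 3 -> FAULT, frames=[3,-,-,-] (faults so far: 1)
  step 1: ref 3 -> HIT, frames=[3,-,-,-] (faults so far: 1)
  step 2: ref 6 -> FAULT, frames=[3,6,-,-] (faults so far: 2)
  step 3: ref 3 -> HIT, frames=[3,6,-,-] (faults so far: 2)
  step 4: ref 1 -> FAULT, frames=[3,6,1,-] (faults so far: 3)
  step 5: ref 7 -> FAULT, frames=[3,6,1,7] (faults so far: 4)
  step 6: ref 3 -> HIT, frames=[3,6,1,7] (faults so far: 4)
  step 7: ref 6 -> HIT, frames=[3,6,1,7] (faults so far: 4)
  step 8: ref 4 -> FAULT, evict 1, frames=[3,6,4,7] (faults so far: 5)
  step 9: ref 5 -> FAULT, evict 7, frames=[3,6,4,5] (faults so far: 6)
  step 10: ref 4 -> HIT, frames=[3,6,4,5] (faults so far: 6)
  step 11: ref 6 -> HIT, frames=[3,6,4,5] (faults so far: 6)
  LRU total faults: 6
--- Optimal ---
  step 0: ref 3 -> FAULT, frames=[3,-,-,-] (faults so far: 1)
  step 1: ref 3 -> HIT, frames=[3,-,-,-] (faults so far: 1)
  step 2: ref 6 -> FAULT, frames=[3,6,-,-] (faults so far: 2)
  step 3: ref 3 -> HIT, frames=[3,6,-,-] (faults so far: 2)
  step 4: ref 1 -> FAULT, frames=[3,6,1,-] (faults so far: 3)
  step 5: ref 7 -> FAULT, frames=[3,6,1,7] (faults so far: 4)
  step 6: ref 3 -> HIT, frames=[3,6,1,7] (faults so far: 4)
  step 7: ref 6 -> HIT, frames=[3,6,1,7] (faults so far: 4)
  step 8: ref 4 -> FAULT, evict 1, frames=[3,6,4,7] (faults so far: 5)
  step 9: ref 5 -> FAULT, evict 3, frames=[5,6,4,7] (faults so far: 6)
  step 10: ref 4 -> HIT, frames=[5,6,4,7] (faults so far: 6)
  step 11: ref 6 -> HIT, frames=[5,6,4,7] (faults so far: 6)
  Optimal total faults: 6

Answer: 7 6 6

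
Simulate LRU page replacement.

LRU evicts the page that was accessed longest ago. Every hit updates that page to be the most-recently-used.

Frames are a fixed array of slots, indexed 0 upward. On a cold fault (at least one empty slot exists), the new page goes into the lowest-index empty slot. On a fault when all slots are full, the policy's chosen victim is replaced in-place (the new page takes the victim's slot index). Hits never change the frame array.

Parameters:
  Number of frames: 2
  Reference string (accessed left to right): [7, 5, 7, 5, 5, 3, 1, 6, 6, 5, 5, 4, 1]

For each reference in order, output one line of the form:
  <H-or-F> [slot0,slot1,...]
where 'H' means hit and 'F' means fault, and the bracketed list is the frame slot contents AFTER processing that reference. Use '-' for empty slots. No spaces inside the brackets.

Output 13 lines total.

F [7,-]
F [7,5]
H [7,5]
H [7,5]
H [7,5]
F [3,5]
F [3,1]
F [6,1]
H [6,1]
F [6,5]
H [6,5]
F [4,5]
F [4,1]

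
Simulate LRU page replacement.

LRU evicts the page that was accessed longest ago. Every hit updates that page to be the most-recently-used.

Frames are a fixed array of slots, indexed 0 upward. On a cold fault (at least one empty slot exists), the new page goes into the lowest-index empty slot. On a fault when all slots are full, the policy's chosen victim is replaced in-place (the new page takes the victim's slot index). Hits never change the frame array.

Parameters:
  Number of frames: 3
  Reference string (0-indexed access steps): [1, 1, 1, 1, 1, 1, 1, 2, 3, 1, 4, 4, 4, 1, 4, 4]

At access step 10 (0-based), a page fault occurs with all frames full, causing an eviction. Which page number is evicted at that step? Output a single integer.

Answer: 2

Derivation:
Step 0: ref 1 -> FAULT, frames=[1,-,-]
Step 1: ref 1 -> HIT, frames=[1,-,-]
Step 2: ref 1 -> HIT, frames=[1,-,-]
Step 3: ref 1 -> HIT, frames=[1,-,-]
Step 4: ref 1 -> HIT, frames=[1,-,-]
Step 5: ref 1 -> HIT, frames=[1,-,-]
Step 6: ref 1 -> HIT, frames=[1,-,-]
Step 7: ref 2 -> FAULT, frames=[1,2,-]
Step 8: ref 3 -> FAULT, frames=[1,2,3]
Step 9: ref 1 -> HIT, frames=[1,2,3]
Step 10: ref 4 -> FAULT, evict 2, frames=[1,4,3]
At step 10: evicted page 2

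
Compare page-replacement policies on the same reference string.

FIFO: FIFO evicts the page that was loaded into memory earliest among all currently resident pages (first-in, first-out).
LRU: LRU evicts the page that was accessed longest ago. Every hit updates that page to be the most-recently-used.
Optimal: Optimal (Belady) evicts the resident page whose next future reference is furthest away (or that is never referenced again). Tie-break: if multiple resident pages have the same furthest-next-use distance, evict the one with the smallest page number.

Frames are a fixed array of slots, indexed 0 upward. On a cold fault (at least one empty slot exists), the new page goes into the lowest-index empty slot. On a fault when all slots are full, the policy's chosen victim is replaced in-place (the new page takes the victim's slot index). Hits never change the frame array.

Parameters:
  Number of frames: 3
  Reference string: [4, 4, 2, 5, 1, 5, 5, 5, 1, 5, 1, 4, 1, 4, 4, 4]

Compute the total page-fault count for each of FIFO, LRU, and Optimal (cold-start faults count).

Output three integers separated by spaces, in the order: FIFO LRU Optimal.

Answer: 5 5 4

Derivation:
--- FIFO ---
  step 0: ref 4 -> FAULT, frames=[4,-,-] (faults so far: 1)
  step 1: ref 4 -> HIT, frames=[4,-,-] (faults so far: 1)
  step 2: ref 2 -> FAULT, frames=[4,2,-] (faults so far: 2)
  step 3: ref 5 -> FAULT, frames=[4,2,5] (faults so far: 3)
  step 4: ref 1 -> FAULT, evict 4, frames=[1,2,5] (faults so far: 4)
  step 5: ref 5 -> HIT, frames=[1,2,5] (faults so far: 4)
  step 6: ref 5 -> HIT, frames=[1,2,5] (faults so far: 4)
  step 7: ref 5 -> HIT, frames=[1,2,5] (faults so far: 4)
  step 8: ref 1 -> HIT, frames=[1,2,5] (faults so far: 4)
  step 9: ref 5 -> HIT, frames=[1,2,5] (faults so far: 4)
  step 10: ref 1 -> HIT, frames=[1,2,5] (faults so far: 4)
  step 11: ref 4 -> FAULT, evict 2, frames=[1,4,5] (faults so far: 5)
  step 12: ref 1 -> HIT, frames=[1,4,5] (faults so far: 5)
  step 13: ref 4 -> HIT, frames=[1,4,5] (faults so far: 5)
  step 14: ref 4 -> HIT, frames=[1,4,5] (faults so far: 5)
  step 15: ref 4 -> HIT, frames=[1,4,5] (faults so far: 5)
  FIFO total faults: 5
--- LRU ---
  step 0: ref 4 -> FAULT, frames=[4,-,-] (faults so far: 1)
  step 1: ref 4 -> HIT, frames=[4,-,-] (faults so far: 1)
  step 2: ref 2 -> FAULT, frames=[4,2,-] (faults so far: 2)
  step 3: ref 5 -> FAULT, frames=[4,2,5] (faults so far: 3)
  step 4: ref 1 -> FAULT, evict 4, frames=[1,2,5] (faults so far: 4)
  step 5: ref 5 -> HIT, frames=[1,2,5] (faults so far: 4)
  step 6: ref 5 -> HIT, frames=[1,2,5] (faults so far: 4)
  step 7: ref 5 -> HIT, frames=[1,2,5] (faults so far: 4)
  step 8: ref 1 -> HIT, frames=[1,2,5] (faults so far: 4)
  step 9: ref 5 -> HIT, frames=[1,2,5] (faults so far: 4)
  step 10: ref 1 -> HIT, frames=[1,2,5] (faults so far: 4)
  step 11: ref 4 -> FAULT, evict 2, frames=[1,4,5] (faults so far: 5)
  step 12: ref 1 -> HIT, frames=[1,4,5] (faults so far: 5)
  step 13: ref 4 -> HIT, frames=[1,4,5] (faults so far: 5)
  step 14: ref 4 -> HIT, frames=[1,4,5] (faults so far: 5)
  step 15: ref 4 -> HIT, frames=[1,4,5] (faults so far: 5)
  LRU total faults: 5
--- Optimal ---
  step 0: ref 4 -> FAULT, frames=[4,-,-] (faults so far: 1)
  step 1: ref 4 -> HIT, frames=[4,-,-] (faults so far: 1)
  step 2: ref 2 -> FAULT, frames=[4,2,-] (faults so far: 2)
  step 3: ref 5 -> FAULT, frames=[4,2,5] (faults so far: 3)
  step 4: ref 1 -> FAULT, evict 2, frames=[4,1,5] (faults so far: 4)
  step 5: ref 5 -> HIT, frames=[4,1,5] (faults so far: 4)
  step 6: ref 5 -> HIT, frames=[4,1,5] (faults so far: 4)
  step 7: ref 5 -> HIT, frames=[4,1,5] (faults so far: 4)
  step 8: ref 1 -> HIT, frames=[4,1,5] (faults so far: 4)
  step 9: ref 5 -> HIT, frames=[4,1,5] (faults so far: 4)
  step 10: ref 1 -> HIT, frames=[4,1,5] (faults so far: 4)
  step 11: ref 4 -> HIT, frames=[4,1,5] (faults so far: 4)
  step 12: ref 1 -> HIT, frames=[4,1,5] (faults so far: 4)
  step 13: ref 4 -> HIT, frames=[4,1,5] (faults so far: 4)
  step 14: ref 4 -> HIT, frames=[4,1,5] (faults so far: 4)
  step 15: ref 4 -> HIT, frames=[4,1,5] (faults so far: 4)
  Optimal total faults: 4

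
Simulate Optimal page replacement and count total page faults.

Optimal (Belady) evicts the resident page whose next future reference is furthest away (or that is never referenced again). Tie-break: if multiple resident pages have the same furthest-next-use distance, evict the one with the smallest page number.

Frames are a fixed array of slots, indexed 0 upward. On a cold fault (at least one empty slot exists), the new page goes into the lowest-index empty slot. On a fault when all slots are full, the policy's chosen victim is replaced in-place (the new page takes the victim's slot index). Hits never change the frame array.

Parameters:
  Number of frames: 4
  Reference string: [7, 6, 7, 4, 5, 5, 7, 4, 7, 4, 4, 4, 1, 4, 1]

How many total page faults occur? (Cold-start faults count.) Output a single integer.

Answer: 5

Derivation:
Step 0: ref 7 → FAULT, frames=[7,-,-,-]
Step 1: ref 6 → FAULT, frames=[7,6,-,-]
Step 2: ref 7 → HIT, frames=[7,6,-,-]
Step 3: ref 4 → FAULT, frames=[7,6,4,-]
Step 4: ref 5 → FAULT, frames=[7,6,4,5]
Step 5: ref 5 → HIT, frames=[7,6,4,5]
Step 6: ref 7 → HIT, frames=[7,6,4,5]
Step 7: ref 4 → HIT, frames=[7,6,4,5]
Step 8: ref 7 → HIT, frames=[7,6,4,5]
Step 9: ref 4 → HIT, frames=[7,6,4,5]
Step 10: ref 4 → HIT, frames=[7,6,4,5]
Step 11: ref 4 → HIT, frames=[7,6,4,5]
Step 12: ref 1 → FAULT (evict 5), frames=[7,6,4,1]
Step 13: ref 4 → HIT, frames=[7,6,4,1]
Step 14: ref 1 → HIT, frames=[7,6,4,1]
Total faults: 5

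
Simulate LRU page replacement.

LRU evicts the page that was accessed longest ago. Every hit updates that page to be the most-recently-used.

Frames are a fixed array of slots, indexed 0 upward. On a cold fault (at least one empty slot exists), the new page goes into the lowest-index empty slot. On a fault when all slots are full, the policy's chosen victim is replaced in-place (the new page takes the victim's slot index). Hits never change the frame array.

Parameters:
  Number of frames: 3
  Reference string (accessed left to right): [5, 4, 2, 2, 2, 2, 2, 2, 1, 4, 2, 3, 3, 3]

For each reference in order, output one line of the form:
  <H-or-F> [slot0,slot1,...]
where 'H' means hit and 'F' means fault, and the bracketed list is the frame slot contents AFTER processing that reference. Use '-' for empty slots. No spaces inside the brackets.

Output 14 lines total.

F [5,-,-]
F [5,4,-]
F [5,4,2]
H [5,4,2]
H [5,4,2]
H [5,4,2]
H [5,4,2]
H [5,4,2]
F [1,4,2]
H [1,4,2]
H [1,4,2]
F [3,4,2]
H [3,4,2]
H [3,4,2]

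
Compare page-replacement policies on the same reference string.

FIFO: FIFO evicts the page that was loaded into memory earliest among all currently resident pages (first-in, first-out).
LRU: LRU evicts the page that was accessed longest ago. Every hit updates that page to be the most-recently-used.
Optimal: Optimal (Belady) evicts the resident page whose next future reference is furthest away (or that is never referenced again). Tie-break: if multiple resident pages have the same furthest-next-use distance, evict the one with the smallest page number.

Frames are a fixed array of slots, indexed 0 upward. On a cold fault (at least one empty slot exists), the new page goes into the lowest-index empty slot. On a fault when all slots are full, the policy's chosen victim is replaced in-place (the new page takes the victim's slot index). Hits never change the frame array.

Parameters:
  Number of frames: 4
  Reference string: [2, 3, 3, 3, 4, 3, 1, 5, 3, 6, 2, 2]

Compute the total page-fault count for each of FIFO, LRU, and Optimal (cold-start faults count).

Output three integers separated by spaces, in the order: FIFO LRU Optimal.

--- FIFO ---
  step 0: ref 2 -> FAULT, frames=[2,-,-,-] (faults so far: 1)
  step 1: ref 3 -> FAULT, frames=[2,3,-,-] (faults so far: 2)
  step 2: ref 3 -> HIT, frames=[2,3,-,-] (faults so far: 2)
  step 3: ref 3 -> HIT, frames=[2,3,-,-] (faults so far: 2)
  step 4: ref 4 -> FAULT, frames=[2,3,4,-] (faults so far: 3)
  step 5: ref 3 -> HIT, frames=[2,3,4,-] (faults so far: 3)
  step 6: ref 1 -> FAULT, frames=[2,3,4,1] (faults so far: 4)
  step 7: ref 5 -> FAULT, evict 2, frames=[5,3,4,1] (faults so far: 5)
  step 8: ref 3 -> HIT, frames=[5,3,4,1] (faults so far: 5)
  step 9: ref 6 -> FAULT, evict 3, frames=[5,6,4,1] (faults so far: 6)
  step 10: ref 2 -> FAULT, evict 4, frames=[5,6,2,1] (faults so far: 7)
  step 11: ref 2 -> HIT, frames=[5,6,2,1] (faults so far: 7)
  FIFO total faults: 7
--- LRU ---
  step 0: ref 2 -> FAULT, frames=[2,-,-,-] (faults so far: 1)
  step 1: ref 3 -> FAULT, frames=[2,3,-,-] (faults so far: 2)
  step 2: ref 3 -> HIT, frames=[2,3,-,-] (faults so far: 2)
  step 3: ref 3 -> HIT, frames=[2,3,-,-] (faults so far: 2)
  step 4: ref 4 -> FAULT, frames=[2,3,4,-] (faults so far: 3)
  step 5: ref 3 -> HIT, frames=[2,3,4,-] (faults so far: 3)
  step 6: ref 1 -> FAULT, frames=[2,3,4,1] (faults so far: 4)
  step 7: ref 5 -> FAULT, evict 2, frames=[5,3,4,1] (faults so far: 5)
  step 8: ref 3 -> HIT, frames=[5,3,4,1] (faults so far: 5)
  step 9: ref 6 -> FAULT, evict 4, frames=[5,3,6,1] (faults so far: 6)
  step 10: ref 2 -> FAULT, evict 1, frames=[5,3,6,2] (faults so far: 7)
  step 11: ref 2 -> HIT, frames=[5,3,6,2] (faults so far: 7)
  LRU total faults: 7
--- Optimal ---
  step 0: ref 2 -> FAULT, frames=[2,-,-,-] (faults so far: 1)
  step 1: ref 3 -> FAULT, frames=[2,3,-,-] (faults so far: 2)
  step 2: ref 3 -> HIT, frames=[2,3,-,-] (faults so far: 2)
  step 3: ref 3 -> HIT, frames=[2,3,-,-] (faults so far: 2)
  step 4: ref 4 -> FAULT, frames=[2,3,4,-] (faults so far: 3)
  step 5: ref 3 -> HIT, frames=[2,3,4,-] (faults so far: 3)
  step 6: ref 1 -> FAULT, frames=[2,3,4,1] (faults so far: 4)
  step 7: ref 5 -> FAULT, evict 1, frames=[2,3,4,5] (faults so far: 5)
  step 8: ref 3 -> HIT, frames=[2,3,4,5] (faults so far: 5)
  step 9: ref 6 -> FAULT, evict 3, frames=[2,6,4,5] (faults so far: 6)
  step 10: ref 2 -> HIT, frames=[2,6,4,5] (faults so far: 6)
  step 11: ref 2 -> HIT, frames=[2,6,4,5] (faults so far: 6)
  Optimal total faults: 6

Answer: 7 7 6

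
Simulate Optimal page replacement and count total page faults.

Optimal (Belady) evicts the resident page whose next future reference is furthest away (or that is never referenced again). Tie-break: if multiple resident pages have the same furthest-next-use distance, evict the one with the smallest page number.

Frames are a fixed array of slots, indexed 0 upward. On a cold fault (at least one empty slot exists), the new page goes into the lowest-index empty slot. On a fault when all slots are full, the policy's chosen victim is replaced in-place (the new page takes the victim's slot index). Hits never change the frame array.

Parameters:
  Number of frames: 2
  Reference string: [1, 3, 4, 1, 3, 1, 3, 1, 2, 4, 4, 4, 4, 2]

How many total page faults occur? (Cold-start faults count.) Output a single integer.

Answer: 6

Derivation:
Step 0: ref 1 → FAULT, frames=[1,-]
Step 1: ref 3 → FAULT, frames=[1,3]
Step 2: ref 4 → FAULT (evict 3), frames=[1,4]
Step 3: ref 1 → HIT, frames=[1,4]
Step 4: ref 3 → FAULT (evict 4), frames=[1,3]
Step 5: ref 1 → HIT, frames=[1,3]
Step 6: ref 3 → HIT, frames=[1,3]
Step 7: ref 1 → HIT, frames=[1,3]
Step 8: ref 2 → FAULT (evict 1), frames=[2,3]
Step 9: ref 4 → FAULT (evict 3), frames=[2,4]
Step 10: ref 4 → HIT, frames=[2,4]
Step 11: ref 4 → HIT, frames=[2,4]
Step 12: ref 4 → HIT, frames=[2,4]
Step 13: ref 2 → HIT, frames=[2,4]
Total faults: 6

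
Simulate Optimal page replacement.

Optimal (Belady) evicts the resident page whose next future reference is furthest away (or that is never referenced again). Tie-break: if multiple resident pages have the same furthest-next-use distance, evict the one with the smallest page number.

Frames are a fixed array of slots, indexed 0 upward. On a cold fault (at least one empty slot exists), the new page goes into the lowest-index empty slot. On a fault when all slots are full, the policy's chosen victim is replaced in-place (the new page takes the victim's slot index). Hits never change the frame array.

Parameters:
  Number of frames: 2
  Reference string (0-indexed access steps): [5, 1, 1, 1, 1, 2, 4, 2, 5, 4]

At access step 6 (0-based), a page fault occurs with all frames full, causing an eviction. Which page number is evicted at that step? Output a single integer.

Answer: 5

Derivation:
Step 0: ref 5 -> FAULT, frames=[5,-]
Step 1: ref 1 -> FAULT, frames=[5,1]
Step 2: ref 1 -> HIT, frames=[5,1]
Step 3: ref 1 -> HIT, frames=[5,1]
Step 4: ref 1 -> HIT, frames=[5,1]
Step 5: ref 2 -> FAULT, evict 1, frames=[5,2]
Step 6: ref 4 -> FAULT, evict 5, frames=[4,2]
At step 6: evicted page 5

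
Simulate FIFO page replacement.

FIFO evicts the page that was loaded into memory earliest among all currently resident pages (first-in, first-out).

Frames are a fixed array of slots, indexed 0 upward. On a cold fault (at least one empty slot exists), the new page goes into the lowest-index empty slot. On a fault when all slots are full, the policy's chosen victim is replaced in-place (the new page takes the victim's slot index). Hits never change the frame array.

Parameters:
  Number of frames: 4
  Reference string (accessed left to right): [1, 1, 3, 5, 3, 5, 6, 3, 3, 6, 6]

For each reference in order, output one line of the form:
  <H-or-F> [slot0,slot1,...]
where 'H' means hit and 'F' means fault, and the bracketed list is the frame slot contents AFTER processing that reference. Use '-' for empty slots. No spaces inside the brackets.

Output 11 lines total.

F [1,-,-,-]
H [1,-,-,-]
F [1,3,-,-]
F [1,3,5,-]
H [1,3,5,-]
H [1,3,5,-]
F [1,3,5,6]
H [1,3,5,6]
H [1,3,5,6]
H [1,3,5,6]
H [1,3,5,6]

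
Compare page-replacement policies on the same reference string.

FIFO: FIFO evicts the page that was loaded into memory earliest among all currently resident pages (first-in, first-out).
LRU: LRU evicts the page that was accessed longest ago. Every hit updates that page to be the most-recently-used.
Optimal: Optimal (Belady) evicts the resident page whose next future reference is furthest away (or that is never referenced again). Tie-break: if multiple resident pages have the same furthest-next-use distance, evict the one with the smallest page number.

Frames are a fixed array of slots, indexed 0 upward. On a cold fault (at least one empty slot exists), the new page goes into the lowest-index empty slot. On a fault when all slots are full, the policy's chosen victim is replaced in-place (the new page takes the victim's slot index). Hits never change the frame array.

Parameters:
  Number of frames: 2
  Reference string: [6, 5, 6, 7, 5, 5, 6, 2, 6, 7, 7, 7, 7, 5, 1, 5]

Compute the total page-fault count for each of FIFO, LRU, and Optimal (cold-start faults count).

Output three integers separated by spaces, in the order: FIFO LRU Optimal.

Answer: 8 9 8

Derivation:
--- FIFO ---
  step 0: ref 6 -> FAULT, frames=[6,-] (faults so far: 1)
  step 1: ref 5 -> FAULT, frames=[6,5] (faults so far: 2)
  step 2: ref 6 -> HIT, frames=[6,5] (faults so far: 2)
  step 3: ref 7 -> FAULT, evict 6, frames=[7,5] (faults so far: 3)
  step 4: ref 5 -> HIT, frames=[7,5] (faults so far: 3)
  step 5: ref 5 -> HIT, frames=[7,5] (faults so far: 3)
  step 6: ref 6 -> FAULT, evict 5, frames=[7,6] (faults so far: 4)
  step 7: ref 2 -> FAULT, evict 7, frames=[2,6] (faults so far: 5)
  step 8: ref 6 -> HIT, frames=[2,6] (faults so far: 5)
  step 9: ref 7 -> FAULT, evict 6, frames=[2,7] (faults so far: 6)
  step 10: ref 7 -> HIT, frames=[2,7] (faults so far: 6)
  step 11: ref 7 -> HIT, frames=[2,7] (faults so far: 6)
  step 12: ref 7 -> HIT, frames=[2,7] (faults so far: 6)
  step 13: ref 5 -> FAULT, evict 2, frames=[5,7] (faults so far: 7)
  step 14: ref 1 -> FAULT, evict 7, frames=[5,1] (faults so far: 8)
  step 15: ref 5 -> HIT, frames=[5,1] (faults so far: 8)
  FIFO total faults: 8
--- LRU ---
  step 0: ref 6 -> FAULT, frames=[6,-] (faults so far: 1)
  step 1: ref 5 -> FAULT, frames=[6,5] (faults so far: 2)
  step 2: ref 6 -> HIT, frames=[6,5] (faults so far: 2)
  step 3: ref 7 -> FAULT, evict 5, frames=[6,7] (faults so far: 3)
  step 4: ref 5 -> FAULT, evict 6, frames=[5,7] (faults so far: 4)
  step 5: ref 5 -> HIT, frames=[5,7] (faults so far: 4)
  step 6: ref 6 -> FAULT, evict 7, frames=[5,6] (faults so far: 5)
  step 7: ref 2 -> FAULT, evict 5, frames=[2,6] (faults so far: 6)
  step 8: ref 6 -> HIT, frames=[2,6] (faults so far: 6)
  step 9: ref 7 -> FAULT, evict 2, frames=[7,6] (faults so far: 7)
  step 10: ref 7 -> HIT, frames=[7,6] (faults so far: 7)
  step 11: ref 7 -> HIT, frames=[7,6] (faults so far: 7)
  step 12: ref 7 -> HIT, frames=[7,6] (faults so far: 7)
  step 13: ref 5 -> FAULT, evict 6, frames=[7,5] (faults so far: 8)
  step 14: ref 1 -> FAULT, evict 7, frames=[1,5] (faults so far: 9)
  step 15: ref 5 -> HIT, frames=[1,5] (faults so far: 9)
  LRU total faults: 9
--- Optimal ---
  step 0: ref 6 -> FAULT, frames=[6,-] (faults so far: 1)
  step 1: ref 5 -> FAULT, frames=[6,5] (faults so far: 2)
  step 2: ref 6 -> HIT, frames=[6,5] (faults so far: 2)
  step 3: ref 7 -> FAULT, evict 6, frames=[7,5] (faults so far: 3)
  step 4: ref 5 -> HIT, frames=[7,5] (faults so far: 3)
  step 5: ref 5 -> HIT, frames=[7,5] (faults so far: 3)
  step 6: ref 6 -> FAULT, evict 5, frames=[7,6] (faults so far: 4)
  step 7: ref 2 -> FAULT, evict 7, frames=[2,6] (faults so far: 5)
  step 8: ref 6 -> HIT, frames=[2,6] (faults so far: 5)
  step 9: ref 7 -> FAULT, evict 2, frames=[7,6] (faults so far: 6)
  step 10: ref 7 -> HIT, frames=[7,6] (faults so far: 6)
  step 11: ref 7 -> HIT, frames=[7,6] (faults so far: 6)
  step 12: ref 7 -> HIT, frames=[7,6] (faults so far: 6)
  step 13: ref 5 -> FAULT, evict 6, frames=[7,5] (faults so far: 7)
  step 14: ref 1 -> FAULT, evict 7, frames=[1,5] (faults so far: 8)
  step 15: ref 5 -> HIT, frames=[1,5] (faults so far: 8)
  Optimal total faults: 8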